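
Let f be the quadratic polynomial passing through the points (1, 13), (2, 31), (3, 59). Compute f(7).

271

Using the Lagrange interpolation formula with nodes 1, 2, 3:
  L_0(x) = (x - 2)(x - 3) / 2
  L_1(x) = (x - 1)(x - 3) / -1
  L_2(x) = (x - 1)(x - 2) / 2
Then f(x) = 13·L_0(x) + 31·L_1(x) + 59·L_2(x).
Expanding and collecting terms gives f(x) = 5x² + 3x + 5.
Evaluating at x = 7: f(7) = 271.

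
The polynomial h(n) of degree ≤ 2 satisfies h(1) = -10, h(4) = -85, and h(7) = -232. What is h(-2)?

-7

Write h(n) = an^2 + bn + c. Substituting each data point gives a linear system:
  a + b + c = -10
  16a + 4b + c = -85
  49a + 7b + c = -232
Solving the system yields a = -4, b = -5, c = -1.
So h(n) = -4n^2 - 5n - 1.
Then h(-2) = -7.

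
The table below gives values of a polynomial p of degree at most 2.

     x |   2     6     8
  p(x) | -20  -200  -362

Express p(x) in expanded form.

Write p(x) = ax^2 + bx + c. Substituting each data point gives a linear system:
  4a + 2b + c = -20
  36a + 6b + c = -200
  64a + 8b + c = -362
Solving the system yields a = -6, b = 3, c = -2.
So p(x) = -6x^2 + 3x - 2.
Check: p(8) = -362. ✓

p(x) = -6x^2 + 3x - 2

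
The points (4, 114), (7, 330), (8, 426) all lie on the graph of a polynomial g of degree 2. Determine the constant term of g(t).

-6

Write g(t) = at^2 + bt + c. Substituting each data point gives a linear system:
  16a + 4b + c = 114
  49a + 7b + c = 330
  64a + 8b + c = 426
Solving the system yields a = 6, b = 6, c = -6.
So g(t) = 6t² + 6t - 6.
The constant term is -6.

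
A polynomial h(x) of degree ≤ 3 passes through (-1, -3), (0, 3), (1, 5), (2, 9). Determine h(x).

Using the Lagrange interpolation formula with nodes -1, 0, 1, 2:
  L_0(x) = x(x - 1)(x - 2) / -6
  L_1(x) = (x + 1)(x - 1)(x - 2) / 2
  L_2(x) = (x + 1)x(x - 2) / -2
  L_3(x) = (x + 1)x(x - 1) / 6
Then h(x) = -3·L_0(x) + 3·L_1(x) + 5·L_2(x) + 9·L_3(x).
Expanding and collecting terms gives h(x) = x³ - 2x² + 3x + 3.
Check: h(0) = 3. ✓

h(x) = x^3 - 2x^2 + 3x + 3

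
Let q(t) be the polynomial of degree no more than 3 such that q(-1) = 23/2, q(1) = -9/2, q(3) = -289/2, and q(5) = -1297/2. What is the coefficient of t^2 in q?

Write q(t) = at^3 + bt^2 + ct + d. Substituting each data point gives a linear system:
  -a + b - c + d = 23/2
  a + b + c + d = -9/2
  27a + 9b + 3c + d = -289/2
  125a + 25b + 5c + d = -1297/2
Solving the system yields a = -5, b = -1/2, c = -3, d = 4.
So q(t) = -5t^3 - (1/2)t^2 - 3t + 4.
The coefficient of t^2 is -1/2.

-1/2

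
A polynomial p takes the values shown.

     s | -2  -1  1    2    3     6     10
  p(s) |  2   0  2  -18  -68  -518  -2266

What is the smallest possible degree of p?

3

Divided differences on the nodes -2, -1, 1, 2, 3, 6, 10:
  order 0: 2  0  2  -18  -68  -518  -2266
  order 1: -2  1  -20  -50  -150  -437
  order 2: 1  -7  -15  -25  -41
  order 3: -2  -2  -2  -2
  order 4: 0  0  0
  order 5: 0  0
  order 6: 0
The order-3 divided differences are all -2 (nonzero) and every higher order vanishes, so the data lies on a polynomial of degree exactly 3.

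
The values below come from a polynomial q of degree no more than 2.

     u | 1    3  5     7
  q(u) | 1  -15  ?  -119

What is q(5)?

-55

On equispaced nodes a degree-2 polynomial has vanishing third forward difference, so
  - q(1) + 3·q(3) - 3·q(5) + q(7) = 0.
Substituting the known values and solving for q(5):
  -3·q(5) = 165
  q(5) = -55.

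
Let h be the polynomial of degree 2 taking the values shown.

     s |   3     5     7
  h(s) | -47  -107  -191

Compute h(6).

-146

Write h(s) = as^2 + bs + c. Substituting each data point gives a linear system:
  9a + 3b + c = -47
  25a + 5b + c = -107
  49a + 7b + c = -191
Solving the system yields a = -3, b = -6, c = -2.
So h(s) = -3s² - 6s - 2.
Then h(6) = -146.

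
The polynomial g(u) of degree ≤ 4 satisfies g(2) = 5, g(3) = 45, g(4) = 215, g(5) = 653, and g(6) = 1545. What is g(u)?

Using the Lagrange interpolation formula with nodes 2, 3, 4, 5, 6:
  L_0(u) = (u - 3)(u - 4)(u - 5)(u - 6) / 24
  L_1(u) = (u - 2)(u - 4)(u - 5)(u - 6) / -6
  L_2(u) = (u - 2)(u - 3)(u - 5)(u - 6) / 4
  L_3(u) = (u - 2)(u - 3)(u - 4)(u - 6) / -6
  L_4(u) = (u - 2)(u - 3)(u - 4)(u - 5) / 24
Then g(u) = 5·L_0(u) + 45·L_1(u) + 215·L_2(u) + 653·L_3(u) + 1545·L_4(u).
Expanding and collecting terms gives g(u) = 2u^4 - 5u^3 + 5u + 3.
Check: g(2) = 5. ✓

g(u) = 2u^4 - 5u^3 + 5u + 3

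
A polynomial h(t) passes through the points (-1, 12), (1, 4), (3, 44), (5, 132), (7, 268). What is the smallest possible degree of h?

2

Forward differences of the values at t = -1, 1, 3, 5, 7:
  h  : 12  4  44  132  268
  Δ  : -8  40  88  136
  Δ^2: 48  48  48
  Δ^3: 0  0
  Δ^4: 0
The second differences are constant (48) and nonzero, while all higher differences vanish, so the minimal degree is 2.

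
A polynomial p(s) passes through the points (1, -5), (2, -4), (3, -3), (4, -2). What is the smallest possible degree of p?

Forward differences of the values at s = 1, 2, 3, 4:
  p  : -5  -4  -3  -2
  Δ  : 1  1  1
  Δ^2: 0  0
  Δ^3: 0
The first differences are constant (1) and nonzero, while all higher differences vanish, so the minimal degree is 1.

1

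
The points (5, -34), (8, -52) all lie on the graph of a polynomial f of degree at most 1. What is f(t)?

Write f(t) = at + b. Substituting each data point gives a linear system:
  5a + b = -34
  8a + b = -52
Solving the system yields a = -6, b = -4.
So f(t) = -6t - 4.
Check: f(8) = -52. ✓

f(t) = -6t - 4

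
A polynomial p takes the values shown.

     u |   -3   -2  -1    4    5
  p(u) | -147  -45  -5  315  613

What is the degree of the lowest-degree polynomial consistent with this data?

3

Divided differences on the nodes -3, -2, -1, 4, 5:
  order 0: -147  -45  -5  315  613
  order 1: 102  40  64  298
  order 2: -31  4  39
  order 3: 5  5
  order 4: 0
The order-3 divided differences are all 5 (nonzero) and every higher order vanishes, so the data lies on a polynomial of degree exactly 3.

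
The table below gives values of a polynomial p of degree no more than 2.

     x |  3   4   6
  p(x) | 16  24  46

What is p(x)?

Write p(x) = ax^2 + bx + c. Substituting each data point gives a linear system:
  9a + 3b + c = 16
  16a + 4b + c = 24
  36a + 6b + c = 46
Solving the system yields a = 1, b = 1, c = 4.
So p(x) = x² + x + 4.
Check: p(6) = 46. ✓

p(x) = x^2 + x + 4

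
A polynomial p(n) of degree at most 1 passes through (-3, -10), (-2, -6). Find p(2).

10

Using the Lagrange interpolation formula with nodes -3, -2:
  L_0(n) = (n + 2) / -1
  L_1(n) = (n + 3) / 1
Then p(n) = -10·L_0(n) - 6·L_1(n).
Expanding and collecting terms gives p(n) = 4n + 2.
Evaluating at n = 2: p(2) = 10.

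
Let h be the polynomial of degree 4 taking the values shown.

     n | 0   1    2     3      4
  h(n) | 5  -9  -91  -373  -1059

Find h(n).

h(n) = -3n^4 - 4n^3 - n^2 - 6n + 5

Write h(n) = an^4 + bn^3 + cn^2 + dn + e. Substituting each data point gives a linear system:
  e = 5
  a + b + c + d + e = -9
  16a + 8b + 4c + 2d + e = -91
  81a + 27b + 9c + 3d + e = -373
  256a + 64b + 16c + 4d + e = -1059
Solving the system yields a = -3, b = -4, c = -1, d = -6, e = 5.
So h(n) = -3n^4 - 4n^3 - n^2 - 6n + 5.
Check: h(2) = -91. ✓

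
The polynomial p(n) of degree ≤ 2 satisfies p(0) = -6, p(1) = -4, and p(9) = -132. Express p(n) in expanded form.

p(n) = -2n^2 + 4n - 6

Write p(n) = an^2 + bn + c. Substituting each data point gives a linear system:
  c = -6
  a + b + c = -4
  81a + 9b + c = -132
Solving the system yields a = -2, b = 4, c = -6.
So p(n) = -2n² + 4n - 6.
Check: p(1) = -4. ✓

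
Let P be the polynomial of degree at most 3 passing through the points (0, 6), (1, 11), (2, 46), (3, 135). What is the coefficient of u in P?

-2

Write P(u) = au^3 + bu^2 + cu + d. Substituting each data point gives a linear system:
  d = 6
  a + b + c + d = 11
  8a + 4b + 2c + d = 46
  27a + 9b + 3c + d = 135
Solving the system yields a = 4, b = 3, c = -2, d = 6.
So P(u) = 4u^3 + 3u^2 - 2u + 6.
The coefficient of u is -2.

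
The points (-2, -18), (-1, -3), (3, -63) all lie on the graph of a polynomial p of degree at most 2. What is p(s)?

p(s) = -6s^2 - 3s

Write p(s) = as^2 + bs + c. Substituting each data point gives a linear system:
  4a - 2b + c = -18
  a - b + c = -3
  9a + 3b + c = -63
Solving the system yields a = -6, b = -3, c = 0.
So p(s) = -6s^2 - 3s.
Check: p(-2) = -18. ✓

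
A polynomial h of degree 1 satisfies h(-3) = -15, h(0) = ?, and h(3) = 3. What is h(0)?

On equispaced nodes a degree-1 polynomial has vanishing second forward difference, so
  h(-3) - 2·h(0) + h(3) = 0.
Substituting the known values and solving for h(0):
  -2·h(0) = 12
  h(0) = -6.

-6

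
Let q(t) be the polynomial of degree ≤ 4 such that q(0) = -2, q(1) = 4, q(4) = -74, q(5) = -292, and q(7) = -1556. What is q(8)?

Write q(t) = at^4 + bt^3 + ct^2 + dt + e. Substituting each data point gives a linear system:
  e = -2
  a + b + c + d + e = 4
  256a + 64b + 16c + 4d + e = -74
  625a + 125b + 25c + 5d + e = -292
  2401a + 343b + 49c + 7d + e = -1556
Solving the system yields a = -1, b = 2, c = 3, d = 2, e = -2.
So q(t) = -t^4 + 2t^3 + 3t^2 + 2t - 2.
Then q(8) = -2866.

-2866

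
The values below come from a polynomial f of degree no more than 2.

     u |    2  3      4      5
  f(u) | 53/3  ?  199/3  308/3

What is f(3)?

The 3 known points determine the degree-2 polynomial uniquely.
Write f(u) = au^2 + bu + c. Substituting each data point gives a linear system:
  4a + 2b + c = 53/3
  16a + 4b + c = 199/3
  25a + 5b + c = 308/3
Solving the system yields a = 4, b = 1/3, c = 1.
So f(u) = 4u² + (1/3)u + 1.
Then f(3) = 38.

38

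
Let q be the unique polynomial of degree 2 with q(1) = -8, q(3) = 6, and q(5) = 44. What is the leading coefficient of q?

Write q(x) = ax^2 + bx + c. Substituting each data point gives a linear system:
  a + b + c = -8
  9a + 3b + c = 6
  25a + 5b + c = 44
Solving the system yields a = 3, b = -5, c = -6.
So q(x) = 3x² - 5x - 6.
The leading coefficient is 3.

3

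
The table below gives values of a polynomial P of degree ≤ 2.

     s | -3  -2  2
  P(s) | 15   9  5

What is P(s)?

P(s) = s^2 - s + 3

Write P(s) = as^2 + bs + c. Substituting each data point gives a linear system:
  9a - 3b + c = 15
  4a - 2b + c = 9
  4a + 2b + c = 5
Solving the system yields a = 1, b = -1, c = 3.
So P(s) = s^2 - s + 3.
Check: P(-2) = 9. ✓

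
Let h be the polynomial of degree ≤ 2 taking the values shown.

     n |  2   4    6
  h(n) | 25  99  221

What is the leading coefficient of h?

Write h(n) = an^2 + bn + c. Substituting each data point gives a linear system:
  4a + 2b + c = 25
  16a + 4b + c = 99
  36a + 6b + c = 221
Solving the system yields a = 6, b = 1, c = -1.
So h(n) = 6n^2 + n - 1.
The leading coefficient is 6.

6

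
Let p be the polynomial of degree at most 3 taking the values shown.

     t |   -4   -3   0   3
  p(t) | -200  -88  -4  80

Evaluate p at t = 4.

192

Write p(t) = at^3 + bt^2 + ct + d. Substituting each data point gives a linear system:
  -64a + 16b - 4c + d = -200
  -27a + 9b - 3c + d = -88
  d = -4
  27a + 9b + 3c + d = 80
Solving the system yields a = 3, b = 0, c = 1, d = -4.
So p(t) = 3t³ + t - 4.
Then p(4) = 192.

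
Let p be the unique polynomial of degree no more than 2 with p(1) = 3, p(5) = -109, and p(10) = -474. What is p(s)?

p(s) = -5s^2 + 2s + 6

Write p(s) = as^2 + bs + c. Substituting each data point gives a linear system:
  a + b + c = 3
  25a + 5b + c = -109
  100a + 10b + c = -474
Solving the system yields a = -5, b = 2, c = 6.
So p(s) = -5s^2 + 2s + 6.
Check: p(1) = 3. ✓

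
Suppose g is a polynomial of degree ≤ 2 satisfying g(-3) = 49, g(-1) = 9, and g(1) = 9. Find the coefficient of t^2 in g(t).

Write g(t) = at^2 + bt + c. Substituting each data point gives a linear system:
  9a - 3b + c = 49
  a - b + c = 9
  a + b + c = 9
Solving the system yields a = 5, b = 0, c = 4.
So g(t) = 5t² + 4.
The leading coefficient is 5.

5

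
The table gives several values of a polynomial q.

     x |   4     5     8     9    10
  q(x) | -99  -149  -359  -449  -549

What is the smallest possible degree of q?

2

Divided differences on the nodes 4, 5, 8, 9, 10:
  order 0: -99  -149  -359  -449  -549
  order 1: -50  -70  -90  -100
  order 2: -5  -5  -5
  order 3: 0  0
  order 4: 0
The order-2 divided differences are all -5 (nonzero) and every higher order vanishes, so the data lies on a polynomial of degree exactly 2.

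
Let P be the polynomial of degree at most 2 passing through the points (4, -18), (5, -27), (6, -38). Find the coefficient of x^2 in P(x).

-1

Write P(x) = ax^2 + bx + c. Substituting each data point gives a linear system:
  16a + 4b + c = -18
  25a + 5b + c = -27
  36a + 6b + c = -38
Solving the system yields a = -1, b = 0, c = -2.
So P(x) = -x^2 - 2.
The leading coefficient is -1.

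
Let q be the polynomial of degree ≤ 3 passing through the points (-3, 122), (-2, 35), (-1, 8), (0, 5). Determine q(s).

q(s) = -6s^3 - 6s^2 - 3s + 5

Write q(s) = as^3 + bs^2 + cs + d. Substituting each data point gives a linear system:
  -27a + 9b - 3c + d = 122
  -8a + 4b - 2c + d = 35
  -a + b - c + d = 8
  d = 5
Solving the system yields a = -6, b = -6, c = -3, d = 5.
So q(s) = -6s³ - 6s² - 3s + 5.
Check: q(-2) = 35. ✓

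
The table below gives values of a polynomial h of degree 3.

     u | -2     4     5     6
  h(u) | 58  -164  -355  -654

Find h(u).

h(u) = -4u^3 + 6u^2 - u

Using the Lagrange interpolation formula with nodes -2, 4, 5, 6:
  L_0(u) = (u - 4)(u - 5)(u - 6) / -336
  L_1(u) = (u + 2)(u - 5)(u - 6) / 12
  L_2(u) = (u + 2)(u - 4)(u - 6) / -7
  L_3(u) = (u + 2)(u - 4)(u - 5) / 16
Then h(u) = 58·L_0(u) - 164·L_1(u) - 355·L_2(u) - 654·L_3(u).
Expanding and collecting terms gives h(u) = -4u^3 + 6u^2 - u.
Check: h(6) = -654. ✓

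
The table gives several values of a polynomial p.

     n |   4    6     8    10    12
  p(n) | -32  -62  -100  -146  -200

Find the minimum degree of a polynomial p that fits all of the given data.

2

Forward differences of the values at n = 4, 6, 8, 10, 12:
  p  : -32  -62  -100  -146  -200
  Δ  : -30  -38  -46  -54
  Δ^2: -8  -8  -8
  Δ^3: 0  0
  Δ^4: 0
The second differences are constant (-8) and nonzero, while all higher differences vanish, so the minimal degree is 2.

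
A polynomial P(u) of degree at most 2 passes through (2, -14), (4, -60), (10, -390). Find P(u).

Write P(u) = au^2 + bu + c. Substituting each data point gives a linear system:
  4a + 2b + c = -14
  16a + 4b + c = -60
  100a + 10b + c = -390
Solving the system yields a = -4, b = 1, c = 0.
So P(u) = -4u^2 + u.
Check: P(2) = -14. ✓

P(u) = -4u^2 + u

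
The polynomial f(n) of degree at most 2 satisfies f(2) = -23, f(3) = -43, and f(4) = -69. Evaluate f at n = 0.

-1

Write f(n) = an^2 + bn + c. Substituting each data point gives a linear system:
  4a + 2b + c = -23
  9a + 3b + c = -43
  16a + 4b + c = -69
Solving the system yields a = -3, b = -5, c = -1.
So f(n) = -3n² - 5n - 1.
Then f(0) = -1.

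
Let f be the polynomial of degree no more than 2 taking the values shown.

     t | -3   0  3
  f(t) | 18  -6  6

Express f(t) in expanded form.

f(t) = 2t^2 - 2t - 6

Write f(t) = at^2 + bt + c. Substituting each data point gives a linear system:
  9a - 3b + c = 18
  c = -6
  9a + 3b + c = 6
Solving the system yields a = 2, b = -2, c = -6.
So f(t) = 2t^2 - 2t - 6.
Check: f(3) = 6. ✓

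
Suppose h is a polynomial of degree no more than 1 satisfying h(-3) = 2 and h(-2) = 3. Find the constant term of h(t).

Write h(t) = at + b. Substituting each data point gives a linear system:
  -3a + b = 2
  -2a + b = 3
Solving the system yields a = 1, b = 5.
So h(t) = t + 5.
The constant term is 5.

5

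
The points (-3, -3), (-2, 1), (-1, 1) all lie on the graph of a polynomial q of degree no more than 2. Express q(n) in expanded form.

Write q(n) = an^2 + bn + c. Substituting each data point gives a linear system:
  9a - 3b + c = -3
  4a - 2b + c = 1
  a - b + c = 1
Solving the system yields a = -2, b = -6, c = -3.
So q(n) = -2n² - 6n - 3.
Check: q(-3) = -3. ✓

q(n) = -2n^2 - 6n - 3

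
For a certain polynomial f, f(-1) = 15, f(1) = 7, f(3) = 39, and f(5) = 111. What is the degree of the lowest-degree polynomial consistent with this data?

Forward differences of the values at u = -1, 1, 3, 5:
  f  : 15  7  39  111
  Δ  : -8  32  72
  Δ^2: 40  40
  Δ^3: 0
The second differences are constant (40) and nonzero, while all higher differences vanish, so the minimal degree is 2.

2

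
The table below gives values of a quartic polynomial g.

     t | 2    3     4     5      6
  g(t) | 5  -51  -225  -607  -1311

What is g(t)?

Write g(t) = at^4 + bt^3 + ct^2 + dt + e. Substituting each data point gives a linear system:
  16a + 8b + 4c + 2d + e = 5
  81a + 27b + 9c + 3d + e = -51
  256a + 64b + 16c + 4d + e = -225
  625a + 125b + 25c + 5d + e = -607
  1296a + 216b + 36c + 6d + e = -1311
Solving the system yields a = -1, b = -1, c = 5, d = 3, e = 3.
So g(t) = -t⁴ - t³ + 5t² + 3t + 3.
Check: g(5) = -607. ✓

g(t) = -t^4 - t^3 + 5t^2 + 3t + 3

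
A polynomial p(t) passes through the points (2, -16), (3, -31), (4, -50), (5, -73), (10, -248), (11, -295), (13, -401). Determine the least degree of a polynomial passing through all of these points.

2

Divided differences on the nodes 2, 3, 4, 5, 10, 11, 13:
  order 0: -16  -31  -50  -73  -248  -295  -401
  order 1: -15  -19  -23  -35  -47  -53
  order 2: -2  -2  -2  -2  -2
  order 3: 0  0  0  0
  order 4: 0  0  0
  order 5: 0  0
  order 6: 0
The order-2 divided differences are all -2 (nonzero) and every higher order vanishes, so the data lies on a polynomial of degree exactly 2.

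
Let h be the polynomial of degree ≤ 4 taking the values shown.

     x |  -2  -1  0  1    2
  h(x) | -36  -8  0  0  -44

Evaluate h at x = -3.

-144

Write h(x) = ax^4 + bx^3 + cx^2 + dx + e. Substituting each data point gives a linear system:
  16a - 8b + 4c - 2d + e = -36
  a - b + c - d + e = -8
  e = 0
  a + b + c + d + e = 0
  16a + 8b + 4c + 2d + e = -44
Solving the system yields a = -2, b = -2, c = -2, d = 6, e = 0.
So h(x) = -2x⁴ - 2x³ - 2x² + 6x.
Then h(-3) = -144.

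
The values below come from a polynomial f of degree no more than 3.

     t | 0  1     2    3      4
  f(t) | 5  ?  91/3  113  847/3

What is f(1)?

13/3

On equispaced nodes a degree-3 polynomial has vanishing fourth forward difference, so
  f(0) - 4·f(1) + 6·f(2) - 4·f(3) + f(4) = 0.
Substituting the known values and solving for f(1):
  -4·f(1) = -52/3
  f(1) = 13/3.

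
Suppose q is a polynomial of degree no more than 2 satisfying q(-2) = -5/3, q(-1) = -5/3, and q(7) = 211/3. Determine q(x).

q(x) = x^2 + 3x + 1/3

Using the Lagrange interpolation formula with nodes -2, -1, 7:
  L_0(x) = (x + 1)(x - 7) / 9
  L_1(x) = (x + 2)(x - 7) / -8
  L_2(x) = (x + 2)(x + 1) / 72
Then q(x) = -5/3·L_0(x) - 5/3·L_1(x) + 211/3·L_2(x).
Expanding and collecting terms gives q(x) = x^2 + 3x + 1/3.
Check: q(7) = 211/3. ✓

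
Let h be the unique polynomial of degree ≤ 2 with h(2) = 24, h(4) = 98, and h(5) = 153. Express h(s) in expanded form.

h(s) = 6s^2 + s - 2

Write h(s) = as^2 + bs + c. Substituting each data point gives a linear system:
  4a + 2b + c = 24
  16a + 4b + c = 98
  25a + 5b + c = 153
Solving the system yields a = 6, b = 1, c = -2.
So h(s) = 6s² + s - 2.
Check: h(5) = 153. ✓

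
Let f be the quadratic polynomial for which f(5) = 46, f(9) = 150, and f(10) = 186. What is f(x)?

Write f(x) = ax^2 + bx + c. Substituting each data point gives a linear system:
  25a + 5b + c = 46
  81a + 9b + c = 150
  100a + 10b + c = 186
Solving the system yields a = 2, b = -2, c = 6.
So f(x) = 2x^2 - 2x + 6.
Check: f(5) = 46. ✓

f(x) = 2x^2 - 2x + 6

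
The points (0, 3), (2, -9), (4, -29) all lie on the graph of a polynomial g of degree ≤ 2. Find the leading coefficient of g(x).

Write g(x) = ax^2 + bx + c. Substituting each data point gives a linear system:
  c = 3
  4a + 2b + c = -9
  16a + 4b + c = -29
Solving the system yields a = -1, b = -4, c = 3.
So g(x) = -x^2 - 4x + 3.
The leading coefficient is -1.

-1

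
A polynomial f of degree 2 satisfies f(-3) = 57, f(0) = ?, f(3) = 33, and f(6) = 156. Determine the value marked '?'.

The 3 known points determine the degree-2 polynomial uniquely.
Write f(s) = as^2 + bs + c. Substituting each data point gives a linear system:
  9a - 3b + c = 57
  9a + 3b + c = 33
  36a + 6b + c = 156
Solving the system yields a = 5, b = -4, c = 0.
So f(s) = 5s² - 4s.
Then f(0) = 0.

0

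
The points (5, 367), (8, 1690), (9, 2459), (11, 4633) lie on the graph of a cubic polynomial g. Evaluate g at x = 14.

9844

Using the Lagrange interpolation formula with nodes 5, 8, 9, 11:
  L_0(x) = (x - 8)(x - 9)(x - 11) / -72
  L_1(x) = (x - 5)(x - 9)(x - 11) / 9
  L_2(x) = (x - 5)(x - 8)(x - 11) / -8
  L_3(x) = (x - 5)(x - 8)(x - 9) / 36
Then g(x) = 367·L_0(x) + 1690·L_1(x) + 2459·L_2(x) + 4633·L_3(x).
Expanding and collecting terms gives g(x) = 4x³ - 6x² + 3x + 2.
Evaluating at x = 14: g(14) = 9844.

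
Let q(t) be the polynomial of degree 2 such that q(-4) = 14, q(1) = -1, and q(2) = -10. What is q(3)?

-21

Write q(t) = at^2 + bt + c. Substituting each data point gives a linear system:
  16a - 4b + c = 14
  a + b + c = -1
  4a + 2b + c = -10
Solving the system yields a = -1, b = -6, c = 6.
So q(t) = -t^2 - 6t + 6.
Then q(3) = -21.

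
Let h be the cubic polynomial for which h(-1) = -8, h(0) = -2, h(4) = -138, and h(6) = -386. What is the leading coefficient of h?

-1

Write h(x) = ax^3 + bx^2 + cx + d. Substituting each data point gives a linear system:
  -a + b - c + d = -8
  d = -2
  64a + 16b + 4c + d = -138
  216a + 36b + 6c + d = -386
Solving the system yields a = -1, b = -5, c = 2, d = -2.
So h(x) = -x^3 - 5x^2 + 2x - 2.
The leading coefficient is -1.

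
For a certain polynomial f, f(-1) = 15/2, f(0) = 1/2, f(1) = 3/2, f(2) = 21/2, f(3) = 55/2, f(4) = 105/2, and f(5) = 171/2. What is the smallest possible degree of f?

2

Forward differences of the values at x = -1, 0, 1, 2, 3, 4, 5:
  f  : 15/2  1/2  3/2  21/2  55/2  105/2  171/2
  Δ  : -7  1  9  17  25  33
  Δ^2: 8  8  8  8  8
  Δ^3: 0  0  0  0
  Δ^4: 0  0  0
  Δ^5: 0  0
  Δ^6: 0
The second differences are constant (8) and nonzero, while all higher differences vanish, so the minimal degree is 2.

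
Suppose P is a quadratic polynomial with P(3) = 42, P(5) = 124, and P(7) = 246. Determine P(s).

P(s) = 5s^2 + s - 6

Write P(s) = as^2 + bs + c. Substituting each data point gives a linear system:
  9a + 3b + c = 42
  25a + 5b + c = 124
  49a + 7b + c = 246
Solving the system yields a = 5, b = 1, c = -6.
So P(s) = 5s² + s - 6.
Check: P(3) = 42. ✓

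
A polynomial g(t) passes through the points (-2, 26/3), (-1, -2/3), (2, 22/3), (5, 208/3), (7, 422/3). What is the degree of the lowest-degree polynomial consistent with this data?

Divided differences on the nodes -2, -1, 2, 5, 7:
  order 0: 26/3  -2/3  22/3  208/3  422/3
  order 1: -28/3  8/3  62/3  107/3
  order 2: 3  3  3
  order 3: 0  0
  order 4: 0
The order-2 divided differences are all 3 (nonzero) and every higher order vanishes, so the data lies on a polynomial of degree exactly 2.

2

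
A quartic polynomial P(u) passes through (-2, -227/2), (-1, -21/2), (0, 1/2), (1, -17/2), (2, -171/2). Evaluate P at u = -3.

-1001/2

Write P(u) = au^4 + bu^3 + cu^2 + du + e. Substituting each data point gives a linear system:
  16a - 8b + 4c - 2d + e = -227/2
  a - b + c - d + e = -21/2
  e = 1/2
  a + b + c + d + e = -17/2
  16a + 8b + 4c + 2d + e = -171/2
Solving the system yields a = -5, b = 2, c = -5, d = -1, e = 1/2.
So P(u) = -5u^4 + 2u^3 - 5u^2 - u + 1/2.
Then P(-3) = -1001/2.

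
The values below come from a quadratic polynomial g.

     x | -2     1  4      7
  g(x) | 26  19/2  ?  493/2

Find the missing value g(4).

On equispaced nodes a degree-2 polynomial has vanishing third forward difference, so
  - g(-2) + 3·g(1) - 3·g(4) + g(7) = 0.
Substituting the known values and solving for g(4):
  -3·g(4) = -249
  g(4) = 83.

83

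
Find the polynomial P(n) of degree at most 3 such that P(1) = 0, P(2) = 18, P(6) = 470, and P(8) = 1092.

Using the Lagrange interpolation formula with nodes 1, 2, 6, 8:
  L_0(n) = (n - 2)(n - 6)(n - 8) / -35
  L_1(n) = (n - 1)(n - 6)(n - 8) / 24
  L_2(n) = (n - 1)(n - 2)(n - 8) / -40
  L_3(n) = (n - 1)(n - 2)(n - 6) / 84
Then P(n) = 0·L_0(n) + 18·L_1(n) + 470·L_2(n) + 1092·L_3(n).
Expanding and collecting terms gives P(n) = 2n^3 + n^2 + n - 4.
Check: P(1) = 0. ✓

P(n) = 2n^3 + n^2 + n - 4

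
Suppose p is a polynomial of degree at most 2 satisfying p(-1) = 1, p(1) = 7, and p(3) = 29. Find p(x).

Write p(x) = ax^2 + bx + c. Substituting each data point gives a linear system:
  a - b + c = 1
  a + b + c = 7
  9a + 3b + c = 29
Solving the system yields a = 2, b = 3, c = 2.
So p(x) = 2x² + 3x + 2.
Check: p(3) = 29. ✓

p(x) = 2x^2 + 3x + 2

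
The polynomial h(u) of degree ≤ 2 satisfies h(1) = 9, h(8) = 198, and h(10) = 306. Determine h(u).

h(u) = 3u^2 + 6

Write h(u) = au^2 + bu + c. Substituting each data point gives a linear system:
  a + b + c = 9
  64a + 8b + c = 198
  100a + 10b + c = 306
Solving the system yields a = 3, b = 0, c = 6.
So h(u) = 3u² + 6.
Check: h(1) = 9. ✓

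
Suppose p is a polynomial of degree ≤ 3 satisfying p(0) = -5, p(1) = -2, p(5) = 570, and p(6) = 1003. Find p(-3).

Write p(u) = au^3 + bu^2 + cu + d. Substituting each data point gives a linear system:
  d = -5
  a + b + c + d = -2
  125a + 25b + 5c + d = 570
  216a + 36b + 6c + d = 1003
Solving the system yields a = 5, b = -2, c = 0, d = -5.
So p(u) = 5u^3 - 2u^2 - 5.
Then p(-3) = -158.

-158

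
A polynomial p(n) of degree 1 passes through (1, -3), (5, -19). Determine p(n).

p(n) = -4n + 1

Write p(n) = an + b. Substituting each data point gives a linear system:
  a + b = -3
  5a + b = -19
Solving the system yields a = -4, b = 1.
So p(n) = -4n + 1.
Check: p(1) = -3. ✓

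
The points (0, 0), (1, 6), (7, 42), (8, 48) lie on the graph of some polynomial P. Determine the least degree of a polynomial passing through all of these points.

Divided differences on the nodes 0, 1, 7, 8:
  order 0: 0  6  42  48
  order 1: 6  6  6
  order 2: 0  0
  order 3: 0
The order-1 divided differences are all 6 (nonzero) and every higher order vanishes, so the data lies on a polynomial of degree exactly 1.

1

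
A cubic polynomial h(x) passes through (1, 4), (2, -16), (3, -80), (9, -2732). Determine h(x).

Using the Lagrange interpolation formula with nodes 1, 2, 3, 9:
  L_0(x) = (x - 2)(x - 3)(x - 9) / -16
  L_1(x) = (x - 1)(x - 3)(x - 9) / 7
  L_2(x) = (x - 1)(x - 2)(x - 9) / -12
  L_3(x) = (x - 1)(x - 2)(x - 3) / 336
Then h(x) = 4·L_0(x) - 16·L_1(x) - 80·L_2(x) - 2732·L_3(x).
Expanding and collecting terms gives h(x) = -4x^3 + 2x^2 + 2x + 4.
Check: h(9) = -2732. ✓

h(x) = -4x^3 + 2x^2 + 2x + 4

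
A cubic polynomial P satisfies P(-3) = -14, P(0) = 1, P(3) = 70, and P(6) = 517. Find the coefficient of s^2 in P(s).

Write P(s) = as^3 + bs^2 + cs + d. Substituting each data point gives a linear system:
  -27a + 9b - 3c + d = -14
  d = 1
  27a + 9b + 3c + d = 70
  216a + 36b + 6c + d = 517
Solving the system yields a = 2, b = 3, c = -4, d = 1.
So P(s) = 2s^3 + 3s^2 - 4s + 1.
The coefficient of s^2 is 3.

3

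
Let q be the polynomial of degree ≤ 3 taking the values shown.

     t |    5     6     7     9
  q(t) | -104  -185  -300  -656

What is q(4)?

Using the Lagrange interpolation formula with nodes 5, 6, 7, 9:
  L_0(t) = (t - 6)(t - 7)(t - 9) / -8
  L_1(t) = (t - 5)(t - 7)(t - 9) / 3
  L_2(t) = (t - 5)(t - 6)(t - 9) / -4
  L_3(t) = (t - 5)(t - 6)(t - 7) / 24
Then q(t) = -104·L_0(t) - 185·L_1(t) - 300·L_2(t) - 656·L_3(t).
Expanding and collecting terms gives q(t) = -t^3 + t^2 - t + 1.
Evaluating at t = 4: q(4) = -51.

-51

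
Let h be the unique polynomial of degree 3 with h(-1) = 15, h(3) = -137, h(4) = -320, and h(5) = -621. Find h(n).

Write h(n) = an^3 + bn^2 + cn + d. Substituting each data point gives a linear system:
  -a + b - c + d = 15
  27a + 9b + 3c + d = -137
  64a + 16b + 4c + d = -320
  125a + 25b + 5c + d = -621
Solving the system yields a = -5, b = 1, c = -5, d = 4.
So h(n) = -5n³ + n² - 5n + 4.
Check: h(-1) = 15. ✓

h(n) = -5n^3 + n^2 - 5n + 4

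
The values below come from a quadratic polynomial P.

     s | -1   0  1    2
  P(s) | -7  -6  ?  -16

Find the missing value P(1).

-9

On equispaced nodes a degree-2 polynomial has vanishing third forward difference, so
  - P(-1) + 3·P(0) - 3·P(1) + P(2) = 0.
Substituting the known values and solving for P(1):
  -3·P(1) = 27
  P(1) = -9.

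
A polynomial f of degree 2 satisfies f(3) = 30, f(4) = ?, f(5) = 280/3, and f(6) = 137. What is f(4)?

173/3

The 3 known points determine the degree-2 polynomial uniquely.
Write f(n) = an^2 + bn + c. Substituting each data point gives a linear system:
  9a + 3b + c = 30
  25a + 5b + c = 280/3
  36a + 6b + c = 137
Solving the system yields a = 4, b = -1/3, c = -5.
So f(n) = 4n^2 - (1/3)n - 5.
Then f(4) = 173/3.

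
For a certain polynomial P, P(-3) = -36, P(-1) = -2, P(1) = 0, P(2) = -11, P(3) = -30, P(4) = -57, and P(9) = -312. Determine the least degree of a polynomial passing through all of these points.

2

Divided differences on the nodes -3, -1, 1, 2, 3, 4, 9:
  order 0: -36  -2  0  -11  -30  -57  -312
  order 1: 17  1  -11  -19  -27  -51
  order 2: -4  -4  -4  -4  -4
  order 3: 0  0  0  0
  order 4: 0  0  0
  order 5: 0  0
  order 6: 0
The order-2 divided differences are all -4 (nonzero) and every higher order vanishes, so the data lies on a polynomial of degree exactly 2.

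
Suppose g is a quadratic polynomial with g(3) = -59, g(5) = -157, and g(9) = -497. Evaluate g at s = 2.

-28

Using the Lagrange interpolation formula with nodes 3, 5, 9:
  L_0(s) = (s - 5)(s - 9) / 12
  L_1(s) = (s - 3)(s - 9) / -8
  L_2(s) = (s - 3)(s - 5) / 24
Then g(s) = -59·L_0(s) - 157·L_1(s) - 497·L_2(s).
Expanding and collecting terms gives g(s) = -6s² - s - 2.
Evaluating at s = 2: g(2) = -28.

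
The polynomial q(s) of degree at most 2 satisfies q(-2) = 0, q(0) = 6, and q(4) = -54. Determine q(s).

q(s) = -3s^2 - 3s + 6

Write q(s) = as^2 + bs + c. Substituting each data point gives a linear system:
  4a - 2b + c = 0
  c = 6
  16a + 4b + c = -54
Solving the system yields a = -3, b = -3, c = 6.
So q(s) = -3s^2 - 3s + 6.
Check: q(-2) = 0. ✓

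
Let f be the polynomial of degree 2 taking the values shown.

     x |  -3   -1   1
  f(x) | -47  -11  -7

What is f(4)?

Write f(x) = ax^2 + bx + c. Substituting each data point gives a linear system:
  9a - 3b + c = -47
  a - b + c = -11
  a + b + c = -7
Solving the system yields a = -4, b = 2, c = -5.
So f(x) = -4x^2 + 2x - 5.
Then f(4) = -61.

-61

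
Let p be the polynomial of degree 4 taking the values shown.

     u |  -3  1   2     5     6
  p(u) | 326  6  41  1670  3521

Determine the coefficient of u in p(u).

Write p(u) = au^4 + bu^3 + cu^2 + du + e. Substituting each data point gives a linear system:
  81a - 27b + 9c - 3d + e = 326
  a + b + c + d + e = 6
  16a + 8b + 4c + 2d + e = 41
  625a + 125b + 25c + 5d + e = 1670
  1296a + 216b + 36c + 6d + e = 3521
Solving the system yields a = 3, b = -2, c = 2, d = -2, e = 5.
So p(u) = 3u^4 - 2u^3 + 2u^2 - 2u + 5.
The coefficient of u is -2.

-2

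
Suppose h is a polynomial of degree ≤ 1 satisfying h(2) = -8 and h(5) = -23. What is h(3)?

Using the Lagrange interpolation formula with nodes 2, 5:
  L_0(u) = (u - 5) / -3
  L_1(u) = (u - 2) / 3
Then h(u) = -8·L_0(u) - 23·L_1(u).
Expanding and collecting terms gives h(u) = -5u + 2.
Evaluating at u = 3: h(3) = -13.

-13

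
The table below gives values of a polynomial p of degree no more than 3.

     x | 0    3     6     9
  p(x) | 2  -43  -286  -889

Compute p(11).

-1571

Write p(x) = ax^3 + bx^2 + cx + d. Substituting each data point gives a linear system:
  d = 2
  27a + 9b + 3c + d = -43
  216a + 36b + 6c + d = -286
  729a + 81b + 9c + d = -889
Solving the system yields a = -1, b = -2, c = 0, d = 2.
So p(x) = -x^3 - 2x^2 + 2.
Then p(11) = -1571.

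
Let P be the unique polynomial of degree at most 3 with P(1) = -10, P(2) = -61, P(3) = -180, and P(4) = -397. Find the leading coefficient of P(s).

-5

Write P(s) = as^3 + bs^2 + cs + d. Substituting each data point gives a linear system:
  a + b + c + d = -10
  8a + 4b + 2c + d = -61
  27a + 9b + 3c + d = -180
  64a + 16b + 4c + d = -397
Solving the system yields a = -5, b = -4, c = -4, d = 3.
So P(s) = -5s³ - 4s² - 4s + 3.
The leading coefficient is -5.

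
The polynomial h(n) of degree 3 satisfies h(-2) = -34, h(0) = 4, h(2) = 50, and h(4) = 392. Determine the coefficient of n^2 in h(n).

Write h(n) = an^3 + bn^2 + cn + d. Substituting each data point gives a linear system:
  -8a + 4b - 2c + d = -34
  d = 4
  8a + 4b + 2c + d = 50
  64a + 16b + 4c + d = 392
Solving the system yields a = 6, b = 1, c = -3, d = 4.
So h(n) = 6n^3 + n^2 - 3n + 4.
The coefficient of n^2 is 1.

1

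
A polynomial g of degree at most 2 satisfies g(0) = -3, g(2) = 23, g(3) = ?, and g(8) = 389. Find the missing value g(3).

The 3 known points determine the degree-2 polynomial uniquely.
Write g(s) = as^2 + bs + c. Substituting each data point gives a linear system:
  c = -3
  4a + 2b + c = 23
  64a + 8b + c = 389
Solving the system yields a = 6, b = 1, c = -3.
So g(s) = 6s^2 + s - 3.
Then g(3) = 54.

54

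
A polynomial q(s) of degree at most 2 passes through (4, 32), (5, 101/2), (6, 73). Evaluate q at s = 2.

Write q(s) = as^2 + bs + c. Substituting each data point gives a linear system:
  16a + 4b + c = 32
  25a + 5b + c = 101/2
  36a + 6b + c = 73
Solving the system yields a = 2, b = 1/2, c = -2.
So q(s) = 2s^2 + (1/2)s - 2.
Then q(2) = 7.

7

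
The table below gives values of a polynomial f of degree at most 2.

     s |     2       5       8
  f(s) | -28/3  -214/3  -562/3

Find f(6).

-104

Forward differences of the values at s = 2, 5, 8:
  f  : -28/3  -214/3  -562/3
  Δ  : -62  -116
  Δ^2: -54
The second differences are constant, confirming degree 2.
Interpolating (Newton forward form) and evaluating at s = 6 gives f(6) = -104.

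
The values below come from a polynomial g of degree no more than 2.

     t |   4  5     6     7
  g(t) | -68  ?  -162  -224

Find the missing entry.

On equispaced nodes a degree-2 polynomial has vanishing third forward difference, so
  - g(4) + 3·g(5) - 3·g(6) + g(7) = 0.
Substituting the known values and solving for g(5):
  3·g(5) = -330
  g(5) = -110.

-110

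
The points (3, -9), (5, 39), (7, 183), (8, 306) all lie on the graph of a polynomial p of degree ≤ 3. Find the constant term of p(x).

Write p(x) = ax^3 + bx^2 + cx + d. Substituting each data point gives a linear system:
  27a + 9b + 3c + d = -9
  125a + 25b + 5c + d = 39
  343a + 49b + 7c + d = 183
  512a + 64b + 8c + d = 306
Solving the system yields a = 1, b = -3, c = -1, d = -6.
So p(x) = x^3 - 3x^2 - x - 6.
The constant term is -6.

-6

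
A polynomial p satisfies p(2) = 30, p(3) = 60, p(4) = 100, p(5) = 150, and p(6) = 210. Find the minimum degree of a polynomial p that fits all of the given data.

Forward differences of the values at s = 2, 3, 4, 5, 6:
  p  : 30  60  100  150  210
  Δ  : 30  40  50  60
  Δ^2: 10  10  10
  Δ^3: 0  0
  Δ^4: 0
The second differences are constant (10) and nonzero, while all higher differences vanish, so the minimal degree is 2.

2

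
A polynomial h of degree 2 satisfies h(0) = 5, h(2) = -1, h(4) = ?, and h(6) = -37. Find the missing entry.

-15

On equispaced nodes a degree-2 polynomial has vanishing third forward difference, so
  - h(0) + 3·h(2) - 3·h(4) + h(6) = 0.
Substituting the known values and solving for h(4):
  -3·h(4) = 45
  h(4) = -15.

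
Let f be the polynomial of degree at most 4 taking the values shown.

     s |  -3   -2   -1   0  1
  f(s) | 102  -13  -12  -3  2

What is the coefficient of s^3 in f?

6

Write f(s) = as^4 + bs^3 + cs^2 + ds + e. Substituting each data point gives a linear system:
  81a - 27b + 9c - 3d + e = 102
  16a - 8b + 4c - 2d + e = -13
  a - b + c - d + e = -12
  e = -3
  a + b + c + d + e = 2
Solving the system yields a = 4, b = 6, c = -6, d = 1, e = -3.
So f(s) = 4s^4 + 6s^3 - 6s^2 + s - 3.
The coefficient of s^3 is 6.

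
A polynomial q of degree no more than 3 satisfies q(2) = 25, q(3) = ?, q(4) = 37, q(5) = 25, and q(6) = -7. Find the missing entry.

The 4 known points determine the degree-3 polynomial uniquely.
Write q(x) = ax^3 + bx^2 + cx + d. Substituting each data point gives a linear system:
  8a + 4b + 2c + d = 25
  64a + 16b + 4c + d = 37
  125a + 25b + 5c + d = 25
  216a + 36b + 6c + d = -7
Solving the system yields a = -1, b = 5, c = 4, d = 5.
So q(x) = -x³ + 5x² + 4x + 5.
Then q(3) = 35.

35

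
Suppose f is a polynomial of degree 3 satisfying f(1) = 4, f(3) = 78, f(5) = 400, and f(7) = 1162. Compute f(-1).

Forward differences of the values at n = 1, 3, 5, 7:
  f  : 4  78  400  1162
  Δ  : 74  322  762
  Δ^2: 248  440
  Δ^3: 192
The third differences are constant, confirming degree 3.
Interpolating (Newton forward form) and evaluating at n = -1 gives f(-1) = -14.

-14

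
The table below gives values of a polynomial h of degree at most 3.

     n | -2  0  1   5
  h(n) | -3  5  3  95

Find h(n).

Write h(n) = an^3 + bn^2 + cn + d. Substituting each data point gives a linear system:
  -8a + 4b - 2c + d = -3
  d = 5
  a + b + c + d = 3
  125a + 25b + 5c + d = 95
Solving the system yields a = 1, b = -1, c = -2, d = 5.
So h(n) = n³ - n² - 2n + 5.
Check: h(0) = 5. ✓

h(n) = n^3 - n^2 - 2n + 5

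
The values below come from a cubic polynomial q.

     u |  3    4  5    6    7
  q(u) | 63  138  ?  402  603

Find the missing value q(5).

The 4 known points determine the degree-3 polynomial uniquely.
Write q(u) = au^3 + bu^2 + cu + d. Substituting each data point gives a linear system:
  27a + 9b + 3c + d = 63
  64a + 16b + 4c + d = 138
  216a + 36b + 6c + d = 402
  343a + 49b + 7c + d = 603
Solving the system yields a = 1, b = 6, c = -4, d = -6.
So q(u) = u³ + 6u² - 4u - 6.
Then q(5) = 249.

249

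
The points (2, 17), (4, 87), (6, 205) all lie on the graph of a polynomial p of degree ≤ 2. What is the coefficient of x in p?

Write p(x) = ax^2 + bx + c. Substituting each data point gives a linear system:
  4a + 2b + c = 17
  16a + 4b + c = 87
  36a + 6b + c = 205
Solving the system yields a = 6, b = -1, c = -5.
So p(x) = 6x^2 - x - 5.
The coefficient of x is -1.

-1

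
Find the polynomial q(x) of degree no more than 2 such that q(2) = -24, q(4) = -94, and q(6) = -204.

Using the Lagrange interpolation formula with nodes 2, 4, 6:
  L_0(x) = (x - 4)(x - 6) / 8
  L_1(x) = (x - 2)(x - 6) / -4
  L_2(x) = (x - 2)(x - 4) / 8
Then q(x) = -24·L_0(x) - 94·L_1(x) - 204·L_2(x).
Expanding and collecting terms gives q(x) = -5x^2 - 5x + 6.
Check: q(4) = -94. ✓

q(x) = -5x^2 - 5x + 6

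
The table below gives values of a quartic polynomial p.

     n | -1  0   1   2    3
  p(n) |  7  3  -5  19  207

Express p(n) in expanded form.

Write p(n) = an^4 + bn^3 + cn^2 + dn + e. Substituting each data point gives a linear system:
  a - b + c - d + e = 7
  e = 3
  a + b + c + d + e = -5
  16a + 8b + 4c + 2d + e = 19
  81a + 27b + 9c + 3d + e = 207
Solving the system yields a = 4, b = -2, c = -6, d = -4, e = 3.
So p(n) = 4n⁴ - 2n³ - 6n² - 4n + 3.
Check: p(0) = 3. ✓

p(n) = 4n^4 - 2n^3 - 6n^2 - 4n + 3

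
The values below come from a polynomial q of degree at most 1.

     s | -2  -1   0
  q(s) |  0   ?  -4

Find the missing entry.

-2

On equispaced nodes a degree-1 polynomial has vanishing second forward difference, so
  q(-2) - 2·q(-1) + q(0) = 0.
Substituting the known values and solving for q(-1):
  -2·q(-1) = 4
  q(-1) = -2.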